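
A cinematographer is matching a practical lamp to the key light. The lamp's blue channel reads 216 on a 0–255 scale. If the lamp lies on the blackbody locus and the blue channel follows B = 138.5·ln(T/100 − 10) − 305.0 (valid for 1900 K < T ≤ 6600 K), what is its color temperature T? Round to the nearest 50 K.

ln(t − 10) = (216 + 305.0) / 138.5 = 3.7617.
t − 10 = e^3.7617 = 43.023, so t = 53.023.
T = 100·t = 5302 K → 5300 K to the nearest 50 K.

5300 K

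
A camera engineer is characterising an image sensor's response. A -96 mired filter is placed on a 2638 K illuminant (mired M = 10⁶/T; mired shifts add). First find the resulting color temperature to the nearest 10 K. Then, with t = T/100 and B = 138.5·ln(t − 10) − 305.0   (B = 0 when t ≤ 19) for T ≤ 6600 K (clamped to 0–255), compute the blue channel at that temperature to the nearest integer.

142

M_in = 10⁶/2638 = 379.08; M_out = 379.08 + (-96) = 283.08.
T_out = 10⁶/283.08 = 3532.6 K → 3530 K; t = 35.3.
B = 138.5·ln(35.3 − 10) − 305.0 = 138.5·ln 25.3 − 305.0 = 138.5·3.2308 − 305.0 = 142.466.
Rounded: 142.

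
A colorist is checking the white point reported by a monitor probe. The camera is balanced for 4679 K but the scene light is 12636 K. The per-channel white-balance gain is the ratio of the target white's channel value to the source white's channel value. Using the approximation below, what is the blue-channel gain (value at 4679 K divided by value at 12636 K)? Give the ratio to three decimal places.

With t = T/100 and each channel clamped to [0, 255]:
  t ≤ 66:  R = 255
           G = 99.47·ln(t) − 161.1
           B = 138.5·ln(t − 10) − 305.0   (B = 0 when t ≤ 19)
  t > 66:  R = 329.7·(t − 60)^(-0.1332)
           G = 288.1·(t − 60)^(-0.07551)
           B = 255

0.762

At 12636 K (t = 126.36):
  B = 255 by definition for t > 66.
At 4679 K (t = 46.79):
  B = 138.5·ln(46.79 − 10) − 305.0 = 138.5·ln 36.79 − 305.0 = 138.5·3.6052 − 305.0 = 194.324.
Gain = 194.324 / 255.000 = 0.7621 → 0.762.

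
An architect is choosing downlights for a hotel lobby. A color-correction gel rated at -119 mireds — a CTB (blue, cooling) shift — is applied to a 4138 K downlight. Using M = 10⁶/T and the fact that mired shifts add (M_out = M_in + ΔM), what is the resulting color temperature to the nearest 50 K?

M_in = 10⁶/4138 = 241.66 mireds.
M_out = 241.66 + (-119) = 122.66 mireds.
T_out = 10⁶/122.66 = 8152.4 K → 8150 K.

8150 K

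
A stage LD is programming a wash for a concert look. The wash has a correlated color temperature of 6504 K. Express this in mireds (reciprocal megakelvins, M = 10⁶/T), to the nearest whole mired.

154 mireds

M = 10⁶ / 6504 = 153.752 → 154 mireds.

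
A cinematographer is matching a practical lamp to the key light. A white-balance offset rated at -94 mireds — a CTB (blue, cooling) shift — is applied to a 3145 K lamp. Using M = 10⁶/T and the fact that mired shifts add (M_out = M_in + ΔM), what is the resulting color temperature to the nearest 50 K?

4450 K

M_in = 10⁶/3145 = 317.97 mireds.
M_out = 317.97 + (-94) = 223.97 mireds.
T_out = 10⁶/223.97 = 4465.0 K → 4450 K.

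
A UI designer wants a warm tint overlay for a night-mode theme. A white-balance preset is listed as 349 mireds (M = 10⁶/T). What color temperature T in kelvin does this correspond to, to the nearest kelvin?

2865 K

T = 10⁶ / 349 = 2865.33 K → 2865 K.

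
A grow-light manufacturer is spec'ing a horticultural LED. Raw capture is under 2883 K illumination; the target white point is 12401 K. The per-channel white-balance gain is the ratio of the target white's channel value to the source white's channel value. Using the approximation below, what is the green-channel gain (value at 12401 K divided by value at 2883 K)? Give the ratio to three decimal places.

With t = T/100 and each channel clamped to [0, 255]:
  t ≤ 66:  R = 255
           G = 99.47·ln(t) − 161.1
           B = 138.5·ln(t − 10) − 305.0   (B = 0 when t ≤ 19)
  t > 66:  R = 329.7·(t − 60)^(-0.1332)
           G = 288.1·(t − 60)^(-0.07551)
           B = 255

1.215

At 2883 K (t = 28.83):
  G = 99.47·ln 28.83 − 161.1 = 99.47·3.3614 − 161.1 = 173.260.
At 12401 K (t = 124.01):
  G = 288.1·(124.01 − 60)^(-0.07551) = 288.1·64.01^(-0.07551) = 288.1·0.73048 = 210.452.
Gain = 210.452 / 173.260 = 1.2147 → 1.215.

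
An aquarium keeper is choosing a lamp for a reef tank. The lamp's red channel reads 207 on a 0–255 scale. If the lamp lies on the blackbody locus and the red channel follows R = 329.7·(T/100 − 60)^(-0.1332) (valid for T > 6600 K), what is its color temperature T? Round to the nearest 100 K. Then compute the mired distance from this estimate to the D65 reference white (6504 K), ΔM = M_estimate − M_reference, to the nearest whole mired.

(t − 60)^(-0.1332) = 207/329.7 = 0.62784.
t − 60 = 0.62784^(1/-0.1332) = 0.62784^(-7.508) = 32.933, so t = 92.933.
T = 100·t = 9293 K → 9300 K to the nearest 100 K.
M_estimate = 10⁶/9300 = 107.53; M_reference = 10⁶/6504 = 153.75.
ΔM = 107.53 − 153.75 = -46.22 → -46 mireds.

-46 mireds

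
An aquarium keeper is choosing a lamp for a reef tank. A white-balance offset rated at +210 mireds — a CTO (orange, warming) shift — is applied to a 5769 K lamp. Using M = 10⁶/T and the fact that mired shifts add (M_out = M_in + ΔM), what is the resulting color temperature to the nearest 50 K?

M_in = 10⁶/5769 = 173.34 mireds.
M_out = 173.34 + (+210) = 383.34 mireds.
T_out = 10⁶/383.34 = 2608.6 K → 2600 K.

2600 K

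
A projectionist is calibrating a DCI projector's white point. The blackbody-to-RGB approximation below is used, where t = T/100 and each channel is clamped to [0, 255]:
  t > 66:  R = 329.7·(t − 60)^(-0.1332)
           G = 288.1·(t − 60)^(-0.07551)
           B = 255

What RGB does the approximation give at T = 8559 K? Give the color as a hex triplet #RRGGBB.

#D6E2FF

t = 8559/100 = 85.59; the t > 66 branch applies.
R = 329.7·(85.59 − 60)^(-0.1332) = 329.7·25.59^(-0.1332) = 329.7·0.64930 = 214.074.
G = 288.1·(85.59 − 60)^(-0.07551) = 288.1·25.59^(-0.07551) = 288.1·0.78285 = 225.538.
B = 255 by definition for t > 66.
Rounded: (214, 226, 255).
In hex: #D6E2FF.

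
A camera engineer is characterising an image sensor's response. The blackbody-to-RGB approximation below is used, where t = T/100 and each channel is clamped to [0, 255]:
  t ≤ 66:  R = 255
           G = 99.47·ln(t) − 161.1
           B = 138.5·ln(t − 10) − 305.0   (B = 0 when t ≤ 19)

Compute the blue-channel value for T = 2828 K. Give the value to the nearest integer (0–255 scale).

t = 2828/100 = 28.28; the t ≤ 66 branch applies.
B = 138.5·ln(28.28 − 10) − 305.0 = 138.5·ln 18.28 − 305.0 = 138.5·2.9058 − 305.0 = 97.454.
Rounded: 97.

97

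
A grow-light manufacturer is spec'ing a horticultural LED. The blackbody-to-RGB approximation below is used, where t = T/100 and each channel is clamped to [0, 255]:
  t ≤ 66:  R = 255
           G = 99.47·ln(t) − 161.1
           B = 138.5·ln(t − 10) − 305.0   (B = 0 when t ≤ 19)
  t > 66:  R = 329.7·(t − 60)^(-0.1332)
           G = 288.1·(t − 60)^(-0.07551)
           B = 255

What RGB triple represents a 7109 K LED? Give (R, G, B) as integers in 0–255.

(239, 240, 255)

t = 7109/100 = 71.09; the t > 66 branch applies.
R = 329.7·(71.09 − 60)^(-0.1332) = 329.7·11.09^(-0.1332) = 329.7·0.72580 = 239.295.
G = 288.1·(71.09 − 60)^(-0.07551) = 288.1·11.09^(-0.07551) = 288.1·0.83387 = 240.237.
B = 255 by definition for t > 66.
Rounded: (239, 240, 255).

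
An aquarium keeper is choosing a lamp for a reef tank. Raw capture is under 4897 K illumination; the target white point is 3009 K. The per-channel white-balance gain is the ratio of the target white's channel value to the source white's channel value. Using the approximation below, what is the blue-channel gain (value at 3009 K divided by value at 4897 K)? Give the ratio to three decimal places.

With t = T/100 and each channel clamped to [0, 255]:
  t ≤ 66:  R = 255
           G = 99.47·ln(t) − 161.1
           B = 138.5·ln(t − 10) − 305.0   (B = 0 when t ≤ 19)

0.546

At 4897 K (t = 48.97):
  B = 138.5·ln(48.97 − 10) − 305.0 = 138.5·ln 38.97 − 305.0 = 138.5·3.6628 − 305.0 = 202.297.
At 3009 K (t = 30.09):
  B = 138.5·ln(30.09 − 10) − 305.0 = 138.5·ln 20.09 − 305.0 = 138.5·3.0002 − 305.0 = 110.531.
Gain = 110.531 / 202.297 = 0.5464 → 0.546.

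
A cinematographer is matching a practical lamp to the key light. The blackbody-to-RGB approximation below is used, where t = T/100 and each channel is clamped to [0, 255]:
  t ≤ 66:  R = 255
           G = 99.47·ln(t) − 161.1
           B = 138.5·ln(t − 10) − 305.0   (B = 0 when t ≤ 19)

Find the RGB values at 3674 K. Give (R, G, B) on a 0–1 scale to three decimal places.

t = 3674/100 = 36.74; the t ≤ 66 branch applies.
R = 255 by definition for t ≤ 66.
G = 99.47·ln 36.74 − 161.1 = 99.47·3.6039 − 161.1 = 197.377.
B = 138.5·ln(36.74 − 10) − 305.0 = 138.5·ln 26.74 − 305.0 = 138.5·3.2862 − 305.0 = 150.133.
Dividing each by 255: (1.0000, 0.7740, 0.5888) → (1.000, 0.774, 0.589).

(1.000, 0.774, 0.589)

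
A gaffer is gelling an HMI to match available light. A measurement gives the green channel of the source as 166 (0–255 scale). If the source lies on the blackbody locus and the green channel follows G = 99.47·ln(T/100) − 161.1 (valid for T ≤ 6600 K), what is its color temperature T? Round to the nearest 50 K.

ln t = (166 + 161.1) / 99.47 = 3.2884.
t = e^3.2884 = 26.801.
T = 100·t = 2680 K → 2700 K to the nearest 50 K.

2700 K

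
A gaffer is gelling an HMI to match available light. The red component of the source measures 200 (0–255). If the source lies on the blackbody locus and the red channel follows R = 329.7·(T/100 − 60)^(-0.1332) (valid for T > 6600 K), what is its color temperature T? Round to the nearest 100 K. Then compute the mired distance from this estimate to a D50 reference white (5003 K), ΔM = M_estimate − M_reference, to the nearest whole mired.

-103 mireds

(t − 60)^(-0.1332) = 200/329.7 = 0.60661.
t − 60 = 0.60661^(1/-0.1332) = 0.60661^(-7.508) = 42.638, so t = 102.638.
T = 100·t = 10264 K → 10300 K to the nearest 100 K.
M_estimate = 10⁶/10300 = 97.09; M_reference = 10⁶/5003 = 199.88.
ΔM = 97.09 − 199.88 = -102.79 → -103 mireds.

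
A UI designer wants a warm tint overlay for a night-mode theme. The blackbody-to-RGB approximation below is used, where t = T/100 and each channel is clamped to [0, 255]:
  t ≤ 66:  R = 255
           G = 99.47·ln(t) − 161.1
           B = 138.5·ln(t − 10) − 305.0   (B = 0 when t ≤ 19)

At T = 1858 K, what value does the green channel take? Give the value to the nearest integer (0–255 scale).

130

t = 1858/100 = 18.58; the t ≤ 66 branch applies.
G = 99.47·ln 18.58 − 161.1 = 99.47·2.9221 − 161.1 = 129.560.
Rounded: 130.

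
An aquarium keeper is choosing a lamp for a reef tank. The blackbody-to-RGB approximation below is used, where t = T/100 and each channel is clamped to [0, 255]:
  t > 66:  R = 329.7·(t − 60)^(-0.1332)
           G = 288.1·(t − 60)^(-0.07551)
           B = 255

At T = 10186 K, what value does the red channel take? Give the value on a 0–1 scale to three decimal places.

t = 10186/100 = 101.86; the t > 66 branch applies.
R = 329.7·(101.86 − 60)^(-0.1332) = 329.7·41.86^(-0.1332) = 329.7·0.60810 = 200.491.
On a 0–1 scale: 200.491/255 = 0.7862 → 0.786.

0.786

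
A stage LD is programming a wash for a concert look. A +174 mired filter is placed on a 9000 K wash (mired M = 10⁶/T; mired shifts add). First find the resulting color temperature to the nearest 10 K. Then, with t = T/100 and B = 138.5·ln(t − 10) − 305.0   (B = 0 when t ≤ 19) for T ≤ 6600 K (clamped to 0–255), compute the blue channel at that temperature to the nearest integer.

M_in = 10⁶/9000 = 111.11; M_out = 111.11 + (+174) = 285.11.
T_out = 10⁶/285.11 = 3507.4 K → 3510 K; t = 35.1.
B = 138.5·ln(35.1 − 10) − 305.0 = 138.5·ln 25.1 − 305.0 = 138.5·3.2229 − 305.0 = 141.367.
Rounded: 141.

141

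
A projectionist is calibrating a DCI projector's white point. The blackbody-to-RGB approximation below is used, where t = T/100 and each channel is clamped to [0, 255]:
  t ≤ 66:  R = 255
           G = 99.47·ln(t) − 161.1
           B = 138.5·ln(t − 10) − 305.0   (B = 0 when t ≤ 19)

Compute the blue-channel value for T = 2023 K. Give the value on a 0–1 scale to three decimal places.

t = 2023/100 = 20.23; the t ≤ 66 branch applies.
B = 138.5·ln(20.23 − 10) − 305.0 = 138.5·ln 10.23 − 305.0 = 138.5·2.3253 − 305.0 = 17.057.
On a 0–1 scale: 17.057/255 = 0.0669 → 0.067.

0.067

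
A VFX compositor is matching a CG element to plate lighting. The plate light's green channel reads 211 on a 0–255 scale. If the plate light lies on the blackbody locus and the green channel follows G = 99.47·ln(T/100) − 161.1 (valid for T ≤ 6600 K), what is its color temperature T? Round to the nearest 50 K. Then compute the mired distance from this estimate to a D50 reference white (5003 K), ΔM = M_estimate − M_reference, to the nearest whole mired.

ln t = (211 + 161.1) / 99.47 = 3.7408.
t = e^3.7408 = 42.133.
T = 100·t = 4213 K → 4200 K to the nearest 50 K.
M_estimate = 10⁶/4200 = 238.10; M_reference = 10⁶/5003 = 199.88.
ΔM = 238.10 − 199.88 = 38.22 → +38 mireds.

+38 mireds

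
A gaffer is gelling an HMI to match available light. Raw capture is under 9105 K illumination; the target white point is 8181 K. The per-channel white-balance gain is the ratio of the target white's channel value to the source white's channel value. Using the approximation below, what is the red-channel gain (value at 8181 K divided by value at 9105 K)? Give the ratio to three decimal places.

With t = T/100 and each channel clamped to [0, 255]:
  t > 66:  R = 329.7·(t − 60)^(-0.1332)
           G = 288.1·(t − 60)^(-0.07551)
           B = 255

At 9105 K (t = 91.05):
  R = 329.7·(91.05 − 60)^(-0.1332) = 329.7·31.05^(-0.1332) = 329.7·0.63279 = 208.630.
At 8181 K (t = 81.81):
  R = 329.7·(81.81 − 60)^(-0.1332) = 329.7·21.81^(-0.1332) = 329.7·0.66327 = 218.680.
Gain = 218.680 / 208.630 = 1.0482 → 1.048.

1.048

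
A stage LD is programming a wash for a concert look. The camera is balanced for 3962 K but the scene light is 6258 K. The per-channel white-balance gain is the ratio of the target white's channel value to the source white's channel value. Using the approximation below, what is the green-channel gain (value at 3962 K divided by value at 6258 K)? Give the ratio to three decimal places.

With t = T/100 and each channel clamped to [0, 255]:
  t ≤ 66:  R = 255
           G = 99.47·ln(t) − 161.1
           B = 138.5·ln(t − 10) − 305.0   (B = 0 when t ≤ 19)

0.818

At 6258 K (t = 62.58):
  G = 99.47·ln 62.58 − 161.1 = 99.47·4.1364 − 161.1 = 250.352.
At 3962 K (t = 39.62):
  G = 99.47·ln 39.62 − 161.1 = 99.47·3.6793 − 161.1 = 204.883.
Gain = 204.883 / 250.352 = 0.8184 → 0.818.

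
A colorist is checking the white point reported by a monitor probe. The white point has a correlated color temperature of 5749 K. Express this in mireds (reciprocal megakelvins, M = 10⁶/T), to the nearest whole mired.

M = 10⁶ / 5749 = 173.943 → 174 mireds.

174 mireds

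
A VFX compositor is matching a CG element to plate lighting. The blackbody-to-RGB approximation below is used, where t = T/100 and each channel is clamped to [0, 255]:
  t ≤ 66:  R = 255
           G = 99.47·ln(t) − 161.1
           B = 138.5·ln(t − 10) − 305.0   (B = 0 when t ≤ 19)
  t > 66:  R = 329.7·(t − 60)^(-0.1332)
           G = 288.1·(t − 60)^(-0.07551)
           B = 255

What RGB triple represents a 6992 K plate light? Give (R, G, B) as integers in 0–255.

t = 6992/100 = 69.92; the t > 66 branch applies.
R = 329.7·(69.92 − 60)^(-0.1332) = 329.7·9.92^(-0.1332) = 329.7·0.73666 = 242.875.
G = 288.1·(69.92 − 60)^(-0.07551) = 288.1·9.92^(-0.07551) = 288.1·0.84092 = 242.268.
B = 255 by definition for t > 66.
Rounded: (243, 242, 255).

(243, 242, 255)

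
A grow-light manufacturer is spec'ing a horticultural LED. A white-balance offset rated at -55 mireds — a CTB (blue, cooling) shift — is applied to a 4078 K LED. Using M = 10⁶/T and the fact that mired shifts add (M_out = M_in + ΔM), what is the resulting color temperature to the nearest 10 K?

M_in = 10⁶/4078 = 245.22 mireds.
M_out = 245.22 + (-55) = 190.22 mireds.
T_out = 10⁶/190.22 = 5257.1 K → 5260 K.

5260 K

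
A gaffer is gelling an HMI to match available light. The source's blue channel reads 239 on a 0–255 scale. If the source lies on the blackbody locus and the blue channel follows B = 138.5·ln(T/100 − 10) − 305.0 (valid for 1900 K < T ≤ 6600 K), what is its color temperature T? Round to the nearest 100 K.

ln(t − 10) = (239 + 305.0) / 138.5 = 3.9278.
t − 10 = e^3.9278 = 50.795, so t = 60.795.
T = 100·t = 6079 K → 6100 K to the nearest 100 K.

6100 K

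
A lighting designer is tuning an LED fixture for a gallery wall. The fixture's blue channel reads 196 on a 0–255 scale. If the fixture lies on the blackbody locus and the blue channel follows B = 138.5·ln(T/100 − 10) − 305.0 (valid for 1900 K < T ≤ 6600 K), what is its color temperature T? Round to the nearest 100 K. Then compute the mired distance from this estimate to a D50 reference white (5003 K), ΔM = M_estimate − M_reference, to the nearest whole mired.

ln(t − 10) = (196 + 305.0) / 138.5 = 3.6173.
t − 10 = e^3.6173 = 37.238, so t = 47.238.
T = 100·t = 4724 K → 4700 K to the nearest 100 K.
M_estimate = 10⁶/4700 = 212.77; M_reference = 10⁶/5003 = 199.88.
ΔM = 212.77 − 199.88 = 12.89 → +13 mireds.

+13 mireds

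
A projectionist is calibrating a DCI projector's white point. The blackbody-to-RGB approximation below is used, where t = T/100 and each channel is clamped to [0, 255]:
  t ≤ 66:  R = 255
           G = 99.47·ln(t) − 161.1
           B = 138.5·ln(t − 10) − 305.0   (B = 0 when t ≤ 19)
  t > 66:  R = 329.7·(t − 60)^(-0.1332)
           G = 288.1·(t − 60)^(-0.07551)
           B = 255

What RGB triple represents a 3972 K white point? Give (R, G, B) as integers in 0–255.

t = 3972/100 = 39.72; the t ≤ 66 branch applies.
R = 255 by definition for t ≤ 66.
G = 99.47·ln 39.72 − 161.1 = 99.47·3.6819 − 161.1 = 205.134.
B = 138.5·ln(39.72 − 10) − 305.0 = 138.5·ln 29.72 − 305.0 = 138.5·3.3918 − 305.0 = 164.767.
Rounded: (255, 205, 165).

(255, 205, 165)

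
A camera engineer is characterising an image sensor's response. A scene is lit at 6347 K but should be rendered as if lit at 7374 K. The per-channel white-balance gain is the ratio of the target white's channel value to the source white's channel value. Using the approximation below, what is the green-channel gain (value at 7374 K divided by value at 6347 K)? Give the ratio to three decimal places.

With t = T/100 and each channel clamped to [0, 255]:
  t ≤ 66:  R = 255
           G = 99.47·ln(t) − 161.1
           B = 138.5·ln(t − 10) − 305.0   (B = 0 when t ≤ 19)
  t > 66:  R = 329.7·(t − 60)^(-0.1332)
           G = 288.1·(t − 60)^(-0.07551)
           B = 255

At 6347 K (t = 63.47):
  G = 99.47·ln 63.47 − 161.1 = 99.47·4.1506 − 161.1 = 251.757.
At 7374 K (t = 73.74):
  G = 288.1·(73.74 − 60)^(-0.07551) = 288.1·13.74^(-0.07551) = 288.1·0.82048 = 236.382.
Gain = 236.382 / 251.757 = 0.9389 → 0.939.

0.939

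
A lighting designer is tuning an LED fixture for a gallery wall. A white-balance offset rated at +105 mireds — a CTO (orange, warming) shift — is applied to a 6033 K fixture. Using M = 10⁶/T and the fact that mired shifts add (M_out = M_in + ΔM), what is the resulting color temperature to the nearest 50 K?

3700 K

M_in = 10⁶/6033 = 165.76 mireds.
M_out = 165.76 + (+105) = 270.76 mireds.
T_out = 10⁶/270.76 = 3693.4 K → 3700 K.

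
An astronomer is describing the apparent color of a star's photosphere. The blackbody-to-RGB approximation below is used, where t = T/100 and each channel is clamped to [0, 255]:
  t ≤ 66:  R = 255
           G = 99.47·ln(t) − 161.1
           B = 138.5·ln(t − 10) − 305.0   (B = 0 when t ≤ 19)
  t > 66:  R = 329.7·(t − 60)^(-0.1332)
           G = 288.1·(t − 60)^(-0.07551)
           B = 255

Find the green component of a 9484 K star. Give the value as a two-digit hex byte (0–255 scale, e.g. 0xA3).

t = 9484/100 = 94.84; the t > 66 branch applies.
G = 288.1·(94.84 − 60)^(-0.07551) = 288.1·34.84^(-0.07551) = 288.1·0.76482 = 220.344.
Rounded: 220; in hex, 0xDC.

0xDC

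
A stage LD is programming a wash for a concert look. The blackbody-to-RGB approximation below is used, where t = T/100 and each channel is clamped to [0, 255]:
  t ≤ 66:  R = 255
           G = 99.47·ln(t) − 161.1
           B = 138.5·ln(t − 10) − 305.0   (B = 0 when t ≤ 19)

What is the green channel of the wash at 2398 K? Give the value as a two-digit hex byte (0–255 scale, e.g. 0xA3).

t = 2398/100 = 23.98; the t ≤ 66 branch applies.
G = 99.47·ln 23.98 − 161.1 = 99.47·3.1772 − 161.1 = 154.938.
Rounded: 155; in hex, 0x9B.

0x9B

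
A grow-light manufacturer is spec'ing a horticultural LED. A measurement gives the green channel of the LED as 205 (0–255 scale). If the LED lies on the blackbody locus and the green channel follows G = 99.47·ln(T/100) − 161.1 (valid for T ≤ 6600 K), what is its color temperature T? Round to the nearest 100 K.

ln t = (205 + 161.1) / 99.47 = 3.6805.
t = e^3.6805 = 39.666.
T = 100·t = 3967 K → 4000 K to the nearest 100 K.

4000 K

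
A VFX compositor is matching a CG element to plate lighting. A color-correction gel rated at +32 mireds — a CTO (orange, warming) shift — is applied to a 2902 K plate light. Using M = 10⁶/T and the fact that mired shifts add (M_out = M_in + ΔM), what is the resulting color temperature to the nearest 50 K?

2650 K

M_in = 10⁶/2902 = 344.59 mireds.
M_out = 344.59 + (+32) = 376.59 mireds.
T_out = 10⁶/376.59 = 2655.4 K → 2650 K.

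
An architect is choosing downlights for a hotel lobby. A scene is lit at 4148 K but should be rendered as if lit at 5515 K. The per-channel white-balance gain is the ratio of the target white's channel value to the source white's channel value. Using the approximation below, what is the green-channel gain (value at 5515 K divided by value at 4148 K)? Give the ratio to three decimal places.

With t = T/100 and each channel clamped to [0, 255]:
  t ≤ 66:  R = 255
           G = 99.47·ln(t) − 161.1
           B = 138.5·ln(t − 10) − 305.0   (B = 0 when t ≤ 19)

1.135

At 4148 K (t = 41.48):
  G = 99.47·ln 41.48 − 161.1 = 99.47·3.7252 − 161.1 = 209.447.
At 5515 K (t = 55.15):
  G = 99.47·ln 55.15 − 161.1 = 99.47·4.0101 − 161.1 = 237.780.
Gain = 237.780 / 209.447 = 1.1353 → 1.135.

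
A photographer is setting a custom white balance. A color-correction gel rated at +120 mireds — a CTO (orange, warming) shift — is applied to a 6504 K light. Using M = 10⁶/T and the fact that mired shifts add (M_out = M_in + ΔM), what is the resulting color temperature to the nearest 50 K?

3650 K

M_in = 10⁶/6504 = 153.75 mireds.
M_out = 153.75 + (+120) = 273.75 mireds.
T_out = 10⁶/273.75 = 3652.9 K → 3650 K.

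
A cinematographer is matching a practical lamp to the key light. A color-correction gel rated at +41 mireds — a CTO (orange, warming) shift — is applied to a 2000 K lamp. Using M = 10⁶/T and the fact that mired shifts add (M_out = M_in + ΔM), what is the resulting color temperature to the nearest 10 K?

M_in = 10⁶/2000 = 500.00 mireds.
M_out = 500.00 + (+41) = 541.00 mireds.
T_out = 10⁶/541.00 = 1848.4 K → 1850 K.

1850 K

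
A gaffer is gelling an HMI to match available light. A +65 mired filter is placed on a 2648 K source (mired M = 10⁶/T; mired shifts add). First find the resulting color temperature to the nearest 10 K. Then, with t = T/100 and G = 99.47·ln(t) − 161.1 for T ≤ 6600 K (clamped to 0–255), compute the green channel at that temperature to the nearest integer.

M_in = 10⁶/2648 = 377.64; M_out = 377.64 + (+65) = 442.64.
T_out = 10⁶/442.64 = 2259.2 K → 2260 K; t = 22.6.
G = 99.47·ln 22.6 − 161.1 = 99.47·3.1179 − 161.1 = 149.042.
Rounded: 149.

149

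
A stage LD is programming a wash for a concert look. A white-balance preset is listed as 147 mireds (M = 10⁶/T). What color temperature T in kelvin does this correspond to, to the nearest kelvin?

T = 10⁶ / 147 = 6802.72 K → 6803 K.

6803 K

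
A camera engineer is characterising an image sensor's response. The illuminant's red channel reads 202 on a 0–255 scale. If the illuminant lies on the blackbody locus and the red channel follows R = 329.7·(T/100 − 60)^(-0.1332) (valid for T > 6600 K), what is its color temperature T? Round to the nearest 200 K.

(t − 60)^(-0.1332) = 202/329.7 = 0.61268.
t − 60 = 0.61268^(1/-0.1332) = 0.61268^(-7.508) = 39.569, so t = 99.569.
T = 100·t = 9957 K → 10000 K to the nearest 200 K.

10000 K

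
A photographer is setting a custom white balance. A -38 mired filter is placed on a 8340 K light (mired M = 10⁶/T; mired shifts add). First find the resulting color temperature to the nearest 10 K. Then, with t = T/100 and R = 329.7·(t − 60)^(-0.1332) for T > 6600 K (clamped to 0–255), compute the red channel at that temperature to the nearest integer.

190

M_in = 10⁶/8340 = 119.90; M_out = 119.90 + (-38) = 81.90.
T_out = 10⁶/81.90 = 12209.4 K → 12210 K; t = 122.1.
R = 329.7·(122.1 − 60)^(-0.1332) = 329.7·62.1^(-0.1332) = 329.7·0.57698 = 190.230.
Rounded: 190.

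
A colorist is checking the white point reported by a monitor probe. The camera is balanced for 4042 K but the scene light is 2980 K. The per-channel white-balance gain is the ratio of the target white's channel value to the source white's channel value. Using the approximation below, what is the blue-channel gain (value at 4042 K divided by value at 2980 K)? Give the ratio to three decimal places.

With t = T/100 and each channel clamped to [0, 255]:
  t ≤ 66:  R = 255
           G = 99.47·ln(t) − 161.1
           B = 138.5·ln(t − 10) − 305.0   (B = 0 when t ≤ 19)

At 2980 K (t = 29.8):
  B = 138.5·ln(29.8 − 10) − 305.0 = 138.5·ln 19.8 − 305.0 = 138.5·2.9857 − 305.0 = 108.517.
At 4042 K (t = 40.42):
  B = 138.5·ln(40.42 − 10) − 305.0 = 138.5·ln 30.42 − 305.0 = 138.5·3.4151 − 305.0 = 167.991.
Gain = 167.991 / 108.517 = 1.5481 → 1.548.

1.548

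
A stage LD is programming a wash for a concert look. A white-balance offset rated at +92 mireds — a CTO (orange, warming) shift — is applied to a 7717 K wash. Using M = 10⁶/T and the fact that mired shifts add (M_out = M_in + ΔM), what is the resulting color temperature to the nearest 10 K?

4510 K

M_in = 10⁶/7717 = 129.58 mireds.
M_out = 129.58 + (+92) = 221.58 mireds.
T_out = 10⁶/221.58 = 4513.0 K → 4510 K.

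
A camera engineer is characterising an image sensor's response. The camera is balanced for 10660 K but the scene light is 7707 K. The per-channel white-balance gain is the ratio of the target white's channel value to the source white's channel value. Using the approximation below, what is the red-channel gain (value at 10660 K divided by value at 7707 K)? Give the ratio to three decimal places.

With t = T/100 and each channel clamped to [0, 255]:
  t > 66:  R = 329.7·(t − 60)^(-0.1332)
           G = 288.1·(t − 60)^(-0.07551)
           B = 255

0.875

At 7707 K (t = 77.07):
  R = 329.7·(77.07 − 60)^(-0.1332) = 329.7·17.07^(-0.1332) = 329.7·0.68528 = 225.936.
At 10660 K (t = 106.6):
  R = 329.7·(106.6 − 60)^(-0.1332) = 329.7·46.6^(-0.1332) = 329.7·0.59947 = 197.647.
Gain = 197.647 / 225.936 = 0.8748 → 0.875.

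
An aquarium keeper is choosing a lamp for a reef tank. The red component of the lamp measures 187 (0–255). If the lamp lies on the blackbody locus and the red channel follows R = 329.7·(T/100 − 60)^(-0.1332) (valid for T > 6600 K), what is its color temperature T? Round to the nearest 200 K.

13000 K

(t − 60)^(-0.1332) = 187/329.7 = 0.56718.
t − 60 = 0.56718^(1/-0.1332) = 0.56718^(-7.508) = 70.620, so t = 130.620.
T = 100·t = 13062 K → 13000 K to the nearest 200 K.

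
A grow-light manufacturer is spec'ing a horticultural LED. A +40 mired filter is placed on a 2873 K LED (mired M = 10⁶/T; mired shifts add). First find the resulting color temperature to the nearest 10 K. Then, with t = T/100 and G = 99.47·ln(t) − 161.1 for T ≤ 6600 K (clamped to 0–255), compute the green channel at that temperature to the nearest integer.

162

M_in = 10⁶/2873 = 348.07; M_out = 348.07 + (+40) = 388.07.
T_out = 10⁶/388.07 = 2576.9 K → 2580 K; t = 25.8.
G = 99.47·ln 25.8 − 161.1 = 99.47·3.2504 − 161.1 = 162.215.
Rounded: 162.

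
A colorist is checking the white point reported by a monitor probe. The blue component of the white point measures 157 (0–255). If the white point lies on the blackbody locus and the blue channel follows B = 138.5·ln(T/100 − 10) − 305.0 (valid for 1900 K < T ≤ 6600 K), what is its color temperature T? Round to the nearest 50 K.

3800 K

ln(t − 10) = (157 + 305.0) / 138.5 = 3.3357.
t − 10 = e^3.3357 = 28.099, so t = 38.099.
T = 100·t = 3810 K → 3800 K to the nearest 50 K.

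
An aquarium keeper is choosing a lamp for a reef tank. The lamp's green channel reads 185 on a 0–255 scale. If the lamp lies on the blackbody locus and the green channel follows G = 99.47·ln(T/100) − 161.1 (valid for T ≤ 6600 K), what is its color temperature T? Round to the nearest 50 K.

3250 K

ln t = (185 + 161.1) / 99.47 = 3.4794.
t = e^3.4794 = 32.442.
T = 100·t = 3244 K → 3250 K to the nearest 50 K.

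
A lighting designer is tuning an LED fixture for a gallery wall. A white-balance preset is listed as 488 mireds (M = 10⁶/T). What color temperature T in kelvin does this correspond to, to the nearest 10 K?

T = 10⁶ / 488 = 2049.18 K → 2050 K.

2050 K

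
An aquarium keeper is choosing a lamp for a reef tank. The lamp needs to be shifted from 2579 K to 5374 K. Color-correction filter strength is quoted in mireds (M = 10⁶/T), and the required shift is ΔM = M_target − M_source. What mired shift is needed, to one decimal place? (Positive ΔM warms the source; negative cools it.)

M_source = 10⁶/2579 = 387.747; M_target = 10⁶/5374 = 186.081.
ΔM = 186.081 − 387.747 = -201.666 → -201.7 mireds, a cooling shift.

-201.7 mireds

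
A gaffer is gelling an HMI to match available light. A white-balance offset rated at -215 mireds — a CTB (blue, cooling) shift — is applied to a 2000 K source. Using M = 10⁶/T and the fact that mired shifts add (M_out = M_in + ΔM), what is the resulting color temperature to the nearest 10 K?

3510 K

M_in = 10⁶/2000 = 500.00 mireds.
M_out = 500.00 + (-215) = 285.00 mireds.
T_out = 10⁶/285.00 = 3508.8 K → 3510 K.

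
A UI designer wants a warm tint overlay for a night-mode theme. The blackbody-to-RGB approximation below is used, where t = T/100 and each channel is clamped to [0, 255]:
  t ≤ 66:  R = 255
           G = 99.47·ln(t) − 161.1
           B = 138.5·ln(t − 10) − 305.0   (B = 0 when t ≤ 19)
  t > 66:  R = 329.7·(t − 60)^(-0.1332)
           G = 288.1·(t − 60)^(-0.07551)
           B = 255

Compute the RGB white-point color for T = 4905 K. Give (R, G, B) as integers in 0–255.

(255, 226, 203)

t = 4905/100 = 49.05; the t ≤ 66 branch applies.
R = 255 by definition for t ≤ 66.
G = 99.47·ln 49.05 − 161.1 = 99.47·3.8928 − 161.1 = 226.121.
B = 138.5·ln(49.05 − 10) − 305.0 = 138.5·ln 39.05 − 305.0 = 138.5·3.6648 − 305.0 = 202.581.
Rounded: (255, 226, 203).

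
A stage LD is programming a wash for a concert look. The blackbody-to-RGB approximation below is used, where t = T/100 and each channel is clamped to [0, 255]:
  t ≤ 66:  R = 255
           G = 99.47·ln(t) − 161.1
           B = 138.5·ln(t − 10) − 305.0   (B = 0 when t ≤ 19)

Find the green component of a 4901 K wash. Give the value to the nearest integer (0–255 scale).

t = 4901/100 = 49.01; the t ≤ 66 branch applies.
G = 99.47·ln 49.01 − 161.1 = 99.47·3.8920 − 161.1 = 226.040.
Rounded: 226.

226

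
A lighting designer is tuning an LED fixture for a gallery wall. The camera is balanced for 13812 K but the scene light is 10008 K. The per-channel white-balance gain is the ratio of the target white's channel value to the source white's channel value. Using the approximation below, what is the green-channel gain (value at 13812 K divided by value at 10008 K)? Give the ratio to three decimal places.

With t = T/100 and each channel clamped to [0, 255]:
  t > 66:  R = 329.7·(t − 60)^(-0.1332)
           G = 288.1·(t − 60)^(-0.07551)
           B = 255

At 10008 K (t = 100.08):
  G = 288.1·(100.08 − 60)^(-0.07551) = 288.1·40.08^(-0.07551) = 288.1·0.75677 = 218.025.
At 13812 K (t = 138.12):
  G = 288.1·(138.12 − 60)^(-0.07551) = 288.1·78.12^(-0.07551) = 288.1·0.71958 = 207.310.
Gain = 207.310 / 218.025 = 0.9509 → 0.951.

0.951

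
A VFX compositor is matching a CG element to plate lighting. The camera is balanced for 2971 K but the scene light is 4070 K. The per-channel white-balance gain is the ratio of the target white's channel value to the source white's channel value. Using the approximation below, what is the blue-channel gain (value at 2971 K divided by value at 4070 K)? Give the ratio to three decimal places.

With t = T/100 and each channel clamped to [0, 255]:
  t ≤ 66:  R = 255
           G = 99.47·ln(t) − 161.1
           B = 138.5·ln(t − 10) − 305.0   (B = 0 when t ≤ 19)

0.637

At 4070 K (t = 40.7):
  B = 138.5·ln(40.7 − 10) − 305.0 = 138.5·ln 30.7 − 305.0 = 138.5·3.4243 − 305.0 = 169.260.
At 2971 K (t = 29.71):
  B = 138.5·ln(29.71 − 10) − 305.0 = 138.5·ln 19.71 − 305.0 = 138.5·2.9811 − 305.0 = 107.886.
Gain = 107.886 / 169.260 = 0.6374 → 0.637.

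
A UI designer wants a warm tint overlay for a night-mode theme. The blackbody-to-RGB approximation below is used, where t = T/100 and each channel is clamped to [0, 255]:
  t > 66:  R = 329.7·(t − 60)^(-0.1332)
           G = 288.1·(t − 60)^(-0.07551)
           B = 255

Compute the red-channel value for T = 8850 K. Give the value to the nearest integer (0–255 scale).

t = 8850/100 = 88.5; the t > 66 branch applies.
R = 329.7·(88.5 − 60)^(-0.1332) = 329.7·28.5^(-0.1332) = 329.7·0.64005 = 211.025.
Rounded: 211.

211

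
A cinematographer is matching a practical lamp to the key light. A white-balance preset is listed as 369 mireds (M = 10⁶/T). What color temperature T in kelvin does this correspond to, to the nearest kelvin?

2710 K

T = 10⁶ / 369 = 2710.03 K → 2710 K.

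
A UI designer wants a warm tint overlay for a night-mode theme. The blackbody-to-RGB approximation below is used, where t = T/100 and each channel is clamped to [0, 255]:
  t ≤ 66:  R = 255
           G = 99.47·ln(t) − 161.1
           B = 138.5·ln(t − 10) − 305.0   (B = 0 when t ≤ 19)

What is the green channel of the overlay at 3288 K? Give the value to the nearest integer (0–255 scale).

186

t = 3288/100 = 32.88; the t ≤ 66 branch applies.
G = 99.47·ln 32.88 − 161.1 = 99.47·3.4929 − 161.1 = 186.335.
Rounded: 186.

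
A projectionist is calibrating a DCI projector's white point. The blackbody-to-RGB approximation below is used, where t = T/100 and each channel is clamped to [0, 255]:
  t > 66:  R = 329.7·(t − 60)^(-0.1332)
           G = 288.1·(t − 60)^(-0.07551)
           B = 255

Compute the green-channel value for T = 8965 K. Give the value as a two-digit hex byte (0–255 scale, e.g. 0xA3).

0xDF

t = 8965/100 = 89.65; the t > 66 branch applies.
G = 288.1·(89.65 − 60)^(-0.07551) = 288.1·29.65^(-0.07551) = 288.1·0.77419 = 223.044.
Rounded: 223; in hex, 0xDF.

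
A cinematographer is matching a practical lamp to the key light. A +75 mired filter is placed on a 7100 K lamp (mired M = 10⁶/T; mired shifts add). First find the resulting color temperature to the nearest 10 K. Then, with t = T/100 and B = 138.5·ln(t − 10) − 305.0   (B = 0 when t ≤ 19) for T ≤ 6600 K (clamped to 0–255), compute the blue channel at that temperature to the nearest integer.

M_in = 10⁶/7100 = 140.85; M_out = 140.85 + (+75) = 215.85.
T_out = 10⁶/215.85 = 4633.0 K → 4630 K; t = 46.3.
B = 138.5·ln(46.3 − 10) − 305.0 = 138.5·ln 36.3 − 305.0 = 138.5·3.5918 − 305.0 = 192.467.
Rounded: 192.

192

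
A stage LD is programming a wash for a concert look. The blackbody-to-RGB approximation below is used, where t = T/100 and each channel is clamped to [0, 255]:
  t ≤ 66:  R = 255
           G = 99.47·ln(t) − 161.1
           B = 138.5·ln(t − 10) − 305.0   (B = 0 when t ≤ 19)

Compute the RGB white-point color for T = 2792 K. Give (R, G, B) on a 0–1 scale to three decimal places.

(1.000, 0.667, 0.371)

t = 2792/100 = 27.92; the t ≤ 66 branch applies.
R = 255 by definition for t ≤ 66.
G = 99.47·ln 27.92 − 161.1 = 99.47·3.3293 − 161.1 = 170.070.
B = 138.5·ln(27.92 − 10) − 305.0 = 138.5·ln 17.92 − 305.0 = 138.5·2.8859 − 305.0 = 94.700.
Dividing each by 255: (1.0000, 0.6669, 0.3714) → (1.000, 0.667, 0.371).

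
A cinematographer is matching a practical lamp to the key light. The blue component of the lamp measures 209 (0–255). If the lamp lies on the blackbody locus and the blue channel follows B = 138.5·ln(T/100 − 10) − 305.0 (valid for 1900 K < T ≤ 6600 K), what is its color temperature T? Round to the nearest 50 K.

5100 K

ln(t − 10) = (209 + 305.0) / 138.5 = 3.7112.
t − 10 = e^3.7112 = 40.903, so t = 50.903.
T = 100·t = 5090 K → 5100 K to the nearest 50 K.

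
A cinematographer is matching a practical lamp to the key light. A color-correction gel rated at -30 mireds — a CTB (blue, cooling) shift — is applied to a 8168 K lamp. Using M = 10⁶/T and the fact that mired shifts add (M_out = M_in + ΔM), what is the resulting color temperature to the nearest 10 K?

10820 K

M_in = 10⁶/8168 = 122.43 mireds.
M_out = 122.43 + (-30) = 92.43 mireds.
T_out = 10⁶/92.43 = 10819.1 K → 10820 K.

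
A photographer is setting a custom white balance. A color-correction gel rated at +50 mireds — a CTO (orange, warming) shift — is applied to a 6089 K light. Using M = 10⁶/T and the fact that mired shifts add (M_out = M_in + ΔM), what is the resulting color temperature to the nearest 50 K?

M_in = 10⁶/6089 = 164.23 mireds.
M_out = 164.23 + (+50) = 214.23 mireds.
T_out = 10⁶/214.23 = 4667.9 K → 4650 K.

4650 K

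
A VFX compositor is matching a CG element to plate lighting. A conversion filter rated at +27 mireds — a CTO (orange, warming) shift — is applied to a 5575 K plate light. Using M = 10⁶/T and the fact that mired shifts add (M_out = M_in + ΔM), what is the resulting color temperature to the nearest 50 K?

M_in = 10⁶/5575 = 179.37 mireds.
M_out = 179.37 + (+27) = 206.37 mireds.
T_out = 10⁶/206.37 = 4845.6 K → 4850 K.

4850 K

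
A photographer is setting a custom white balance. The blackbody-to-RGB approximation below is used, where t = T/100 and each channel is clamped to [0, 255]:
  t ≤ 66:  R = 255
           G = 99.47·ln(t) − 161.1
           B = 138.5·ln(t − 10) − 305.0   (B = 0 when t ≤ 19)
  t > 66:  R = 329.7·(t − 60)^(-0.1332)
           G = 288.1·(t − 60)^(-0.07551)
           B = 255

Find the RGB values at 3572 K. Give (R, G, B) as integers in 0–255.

(255, 195, 145)

t = 3572/100 = 35.72; the t ≤ 66 branch applies.
R = 255 by definition for t ≤ 66.
G = 99.47·ln 35.72 − 161.1 = 99.47·3.5757 − 161.1 = 194.576.
B = 138.5·ln(35.72 − 10) − 305.0 = 138.5·ln 25.72 − 305.0 = 138.5·3.2473 − 305.0 = 144.747.
Rounded: (255, 195, 145).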